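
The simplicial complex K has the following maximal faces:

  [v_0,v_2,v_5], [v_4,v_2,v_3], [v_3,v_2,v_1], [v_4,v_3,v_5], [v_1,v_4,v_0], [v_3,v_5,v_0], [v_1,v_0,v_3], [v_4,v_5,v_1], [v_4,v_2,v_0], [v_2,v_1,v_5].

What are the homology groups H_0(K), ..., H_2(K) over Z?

H_0 ≅ Z,  H_1 ≅ Z/2,  H_2 = 0.

K has 6 vertices, 15 edges, 10 triangles.
rank ∂_0 = 0, rank ∂_1 = 5 ⇒ b_0 = 6 − 0 − 5 = 1; all invariant factors of ∂_1 are 1 so no torsion. So H_0 = Z.
rank ∂_1 = 5, rank ∂_2 = 10 ⇒ b_1 = 15 − 5 − 10 = 0; ∂_2 has invariant factor(s) [2] giving torsion. So H_1 = Z/2.
rank ∂_2 = 10, rank ∂_3 = 0 ⇒ b_2 = 10 − 10 − 0 = 0. So H_2 = 0.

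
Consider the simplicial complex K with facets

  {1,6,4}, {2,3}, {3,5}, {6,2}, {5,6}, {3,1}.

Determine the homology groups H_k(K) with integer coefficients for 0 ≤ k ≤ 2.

Take the total order 1 < 2 < 3 < 4 < 5 < 6 on the vertex set. Then K (dimension 2) consists of the simplices:

  0-simplices (6): [1], [2], [3], [4], [5], [6]
  1-simplices (8): [1,3], [1,4], [1,6], [2,3], [2,6], [3,5], [4,6], [5,6]
  2-simplices (1): [1,4,6]

giving chain groups C_0 ≅ Z^6, C_1 ≅ Z^8, C_2 ≅ Z^1.

Boundary ∂_1: C_1 → C_0 sends each edge [p,q] (with p < q) to q − p.
The 6×8 boundary matrix has rank 5 and Smith normal form diag(1,1,1,1,1).

∂_2: C_2 → C_1 acts by ∂[p,q,r] = [q,r] − [p,r] + [p,q]. For instance
  ∂[1,4,6] = [4,6] − [1,6] + [1,4].
As a 8×1 matrix over Z this has rank 1, with invariant factors (1).

Now H_k = ker ∂_k / im ∂_{k+1}, so:

  H_0: rank C_0 − rank ∂_1 = 6 − 5 = 1, and the invariant factors of ∂_1 are all 1, so H_0 ≅ Z.
  H_1: rank ker ∂_1 − rank ∂_2 = (8 − 5) − 1 = 2, and the invariant factors of ∂_2 are all 1, so H_1 ≅ Z^2.
  H_2: rank ker ∂_2 − rank ∂_3 = (1 − 1) − 0 = 0, and there is no ∂_3, so H_2 ≅ 0.

As a check, the Euler characteristic is 6 − 8 + 1 = -1, which agrees with 1 − 2 + 0 = -1.

H_0 ≅ Z,  H_1 ≅ Z^2,  H_2 = 0.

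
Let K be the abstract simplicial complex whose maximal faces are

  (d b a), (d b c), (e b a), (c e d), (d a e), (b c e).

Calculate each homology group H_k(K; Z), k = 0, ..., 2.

Take the total order a < b < c < d < e on the vertex set. Then K (dimension 2) consists of the simplices:

  0-simplices (5): a, b, c, d, e
  1-simplices (9): ab, ad, ae, bc, bd, be, cd, ce, de
  2-simplices (6): abd, abe, ade, bcd, bce, cde

so the chain groups are C_0 ≅ Z^5, C_1 ≅ Z^9, C_2 ≅ Z^6.

The boundary map ∂_1: C_1 → C_0 is given by ∂[p,q] = [q] − [p].
The resulting 5×9 matrix has rank 4, and its Smith normal form has invariant factors (1,1,1,1).

The boundary map ∂_2: C_2 → C_1 maps a triangle to the signed sum of its edges. For instance
  ∂abd = bd − ad + ab,
  ∂abe = be − ae + ab.
The resulting 9×6 matrix has rank 5, and its Smith normal form has invariant factors (1,1,1,1,1).

From H_k ≅ ker(∂_k) / im(∂_{k+1}) we obtain:

  H_0: rank C_0 − rank ∂_1 = 5 − 4 = 1, and the invariant factors of ∂_1 are all 1, so H_0 = Z.
  H_1: rank ker ∂_1 − rank ∂_2 = (9 − 4) − 5 = 0, and the invariant factors of ∂_2 are all 1, so H_1 = 0.
  H_2: rank ker ∂_2 − rank ∂_3 = (6 − 5) − 0 = 1, and there is no ∂_3, so H_2 = Z.

As a check, the Euler characteristic is 5 − 9 + 6 = 2, which agrees with 1 − 0 + 1 = 2.

H_0 ≅ Z,  H_1 = 0,  H_2 ≅ Z.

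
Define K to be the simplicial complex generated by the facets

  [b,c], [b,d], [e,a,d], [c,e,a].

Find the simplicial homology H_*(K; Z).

We work with the vertex ordering a < b < c < d < e. The simplices of K, each written with vertices in increasing order, are:

  0-simplices (5): a, b, c, d, e
  1-simplices (7): ac, ad, ae, bc, bd, ce, de
  2-simplices (2): ace, ade

giving chain groups C_0 ≅ Z^5, C_1 ≅ Z^7, C_2 ≅ Z^2.

The boundary map ∂_1: C_1 → C_0 sends each edge [p,q] (with p < q) to q − p.
As a 5×7 matrix over Z this has rank 4, with invariant factors (1,1,1,1).

The boundary map ∂_2: C_2 → C_1 maps a triangle to the signed sum of its edges. For instance
  ∂ace = ce − ae + ac,
  ∂ade = de − ae + ad.
As a 7×2 matrix over Z this has rank 2, with invariant factors (1,1).

Reading off H_k = ker ∂_k / im ∂_{k+1}:

  H_0: rank C_0 − rank ∂_1 = 5 − 4 = 1, and the invariant factors of ∂_1 are all 1, so H_0 = Z.
  H_1: rank ker ∂_1 − rank ∂_2 = (7 − 4) − 2 = 1, and the invariant factors of ∂_2 are all 1, so H_1 = Z.
  H_2: rank ker ∂_2 − rank ∂_3 = (2 − 2) − 0 = 0, and there is no ∂_3, so H_2 = 0.

As a check, the Euler characteristic is 5 − 7 + 2 = 0, which agrees with 1 − 1 + 0 = 0.

H_0 ≅ Z,  H_1 ≅ Z,  H_2 = 0.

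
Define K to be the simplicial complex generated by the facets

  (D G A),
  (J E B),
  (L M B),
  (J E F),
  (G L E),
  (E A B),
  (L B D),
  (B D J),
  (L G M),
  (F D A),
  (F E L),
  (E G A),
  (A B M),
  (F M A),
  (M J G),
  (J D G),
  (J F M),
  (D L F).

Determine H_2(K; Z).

Take the total order A < B < D < E < F < G < J < L < M on the vertex set. Then K (dimension 2) consists of the simplices:

  0-simplices (9): A, B, D, E, F, G, J, L, M
  1-simplices (27): AB, AD, AE, AF, AG, AM, BD, BE, BJ, BL, BM, DF, DG, DJ, DL, EF, EG, EJ, EL, FJ, FL, FM, GJ, GL, GM, JM, LM
  2-simplices (18): ABE, ABM, ADF, ADG, AEG, AFM, BDJ, BDL, BEJ, BLM, DFL, DGJ, EFJ, EFL, EGL, FJM, GJM, GLM

giving chain groups C_0 ≅ Z^9, C_1 ≅ Z^27, C_2 ≅ Z^18.

∂_1: C_1 → C_0 sends each edge [p,q] (with p < q) to q − p. For instance
  ∂FL = L − F.
The resulting 9×27 matrix has rank 8, and its Smith normal form has invariant factors (1,1,1,1,1,1,1,1).

The boundary map ∂_2: C_2 → C_1 maps a triangle to the signed sum of its edges. For instance
  ∂FJM = JM − FM + FJ,
  ∂BEJ = EJ − BJ + BE.
The resulting 27×18 matrix has rank 17, and its Smith normal form has invariant factors (1,1,1,1,1,1,1,1,1,1,1,1,1,1,1,1,1).

Computing H_k = (kernel of ∂_k) / (image of ∂_{k+1}):

  H_2: rank ker ∂_2 − rank ∂_3 = (18 − 17) − 0 = 1, and there is no ∂_3, so H_2 ≅ Z.

H_2 ≅ Z.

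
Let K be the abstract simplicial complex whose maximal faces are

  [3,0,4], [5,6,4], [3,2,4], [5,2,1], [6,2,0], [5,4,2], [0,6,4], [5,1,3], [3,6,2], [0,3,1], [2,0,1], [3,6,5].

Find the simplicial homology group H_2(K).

Order the vertices as 0 < 1 < 2 < 3 < 4 < 5 < 6. Listing each simplex with vertices in this order, K has dimension 2 with simplices:

  0-simplices (7): [0], [1], [2], [3], [4], [5], [6]
  1-simplices (18): [0,1], [0,2], [0,3], [0,4], [0,6], [1,2], [1,3], [1,5], [2,3], [2,4], [2,5], [2,6], [3,4], [3,5], [3,6], [4,5], [4,6], [5,6]
  2-simplices (12): [0,1,2], [0,1,3], [0,2,6], [0,3,4], [0,4,6], [1,2,5], [1,3,5], [2,3,4], [2,3,6], [2,4,5], [3,5,6], [4,5,6]

Hence C_0 ≅ Z^7, C_1 ≅ Z^18, C_2 ≅ Z^12.

The boundary map ∂_1: C_1 → C_0 maps an edge to its endpoints' difference, ∂[p,q] = q − p. For instance
  ∂[0,2] = [2] − [0].
This gives a 7×18 integer matrix of rank 6; reducing to Smith normal form yields diagonal entries (1,1,1,1,1,1).

The boundary map ∂_2: C_2 → C_1 sends each 2-simplex [p,q,r] to [q,r] − [p,r] + [p,q]. For instance
  ∂[2,3,6] = [3,6] − [2,6] + [2,3],
  ∂[1,3,5] = [3,5] − [1,5] + [1,3].
The resulting 18×12 matrix has rank 12, and its Smith normal form has invariant factors (1,1,1,1,1,1,1,1,1,1,1,2).

Now H_k = ker ∂_k / im ∂_{k+1}, so:

  H_2: rank ker ∂_2 − rank ∂_3 = (12 − 12) − 0 = 0, and there is no ∂_3, so H_2 = 0.

H_2 ≅ 0.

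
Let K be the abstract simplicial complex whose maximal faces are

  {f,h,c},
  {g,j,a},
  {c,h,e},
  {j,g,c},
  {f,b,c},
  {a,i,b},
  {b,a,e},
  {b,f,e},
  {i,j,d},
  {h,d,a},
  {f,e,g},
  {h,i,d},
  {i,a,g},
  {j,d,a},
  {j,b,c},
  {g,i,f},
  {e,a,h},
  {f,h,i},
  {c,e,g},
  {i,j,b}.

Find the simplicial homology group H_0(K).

H_0 ≅ Z.

Take the total order a < b < c < d < e < f < g < h < i < j on the vertex set. Then K (dimension 2) consists of the simplices:

  0-simplices (10): a, b, c, d, e, f, g, h, i, j
  1-simplices (30): ab, ad, ae, ag, ah, ai, aj, bc, be, bf, bi, bj, ce, cf, cg, ch, cj, dh, di, dj, ef, eg, eh, fg, fh, fi, gi, gj, hi, ij
  2-simplices (20): abe, abi, adh, adj, aeh, agi, agj, bcf, bcj, bef, bij, ceg, ceh, cfh, cgj, dhi, dij, efg, fgi, fhi

Hence C_0 ≅ Z^10, C_1 ≅ Z^30, C_2 ≅ Z^20.

Boundary ∂_1: C_1 → C_0 sends each edge [p,q] (with p < q) to q − p. For instance
  ∂eg = g − e.
The resulting 10×30 matrix has rank 9, and its Smith normal form has invariant factors (1,1,1,1,1,1,1,1,1).

The boundary map ∂_2: C_2 → C_1 acts by ∂[p,q,r] = [q,r] − [p,r] + [p,q]. For instance
  ∂cgj = gj − cj + cg,
  ∂bef = ef − bf + be.
The 30×20 boundary matrix has rank 20 and Smith normal form diag(1,1,1,1,1,1,1,1,1,1,1,1,1,1,1,1,1,1,1,2).

Reading off H_k = ker ∂_k / im ∂_{k+1}:

  H_0: rank C_0 − rank ∂_1 = 10 − 9 = 1, and the invariant factors of ∂_1 are all 1, so H_0 = Z.

(K is a triangulation of the Klein bottle.)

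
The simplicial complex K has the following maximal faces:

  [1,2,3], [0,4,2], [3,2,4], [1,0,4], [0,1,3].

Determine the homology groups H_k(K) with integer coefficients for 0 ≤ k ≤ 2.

H_0 ≅ Z,  H_1 ≅ Z,  H_2 = 0.

Take the total order 0 < 1 < 2 < 3 < 4 on the vertex set. Then K (dimension 2) consists of the simplices:

  0-simplices (5): [0], [1], [2], [3], [4]
  1-simplices (10): [0,1], [0,2], [0,3], [0,4], [1,2], [1,3], [1,4], [2,3], [2,4], [3,4]
  2-simplices (5): [0,1,3], [0,1,4], [0,2,4], [1,2,3], [2,3,4]

Hence C_0 ≅ Z^5, C_1 ≅ Z^10, C_2 ≅ Z^5.

Boundary ∂_1: C_1 → C_0 is given by ∂[p,q] = [q] − [p].
The 5×10 boundary matrix has rank 4 and Smith normal form diag(1,1,1,1).

Boundary ∂_2: C_2 → C_1 sends each 2-simplex [p,q,r] to [q,r] − [p,r] + [p,q]. For instance
  ∂[2,3,4] = [3,4] − [2,4] + [2,3],
  ∂[0,1,4] = [1,4] − [0,4] + [0,1].
The 10×5 boundary matrix has rank 5 and Smith normal form diag(1,1,1,1,1).

Now H_k = ker ∂_k / im ∂_{k+1}, so:

  H_0: rank C_0 − rank ∂_1 = 5 − 4 = 1, and the invariant factors of ∂_1 are all 1, so H_0 = Z.
  H_1: rank ker ∂_1 − rank ∂_2 = (10 − 4) − 5 = 1, and the invariant factors of ∂_2 are all 1, so H_1 = Z.
  H_2: rank ker ∂_2 − rank ∂_3 = (5 − 5) − 0 = 0, and there is no ∂_3, so H_2 = 0.

As a check, the Euler characteristic is 5 − 10 + 5 = 0, which agrees with 1 − 1 + 0 = 0.
(K is a triangulation of the Möbius band.)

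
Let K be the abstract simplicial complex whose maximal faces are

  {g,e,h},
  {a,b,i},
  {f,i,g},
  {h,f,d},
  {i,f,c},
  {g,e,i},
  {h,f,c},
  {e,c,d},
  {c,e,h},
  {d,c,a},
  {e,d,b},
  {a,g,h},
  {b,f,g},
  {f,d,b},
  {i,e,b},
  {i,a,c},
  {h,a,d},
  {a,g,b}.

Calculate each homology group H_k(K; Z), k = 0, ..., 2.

Fix the vertex order a < b < c < d < e < f < g < h < i and write every simplex with vertices in increasing order. Then dim K = 2 and the simplices of K are:

  0-simplices (9): a, b, c, d, e, f, g, h, i
  1-simplices (27): ab, ac, ad, ag, ah, ai, bd, be, bf, bg, bi, cd, ce, cf, ch, ci, de, df, dh, eg, eh, ei, fg, fh, fi, gh, gi
  2-simplices (18): abg, abi, acd, aci, adh, agh, bde, bdf, bei, bfg, cde, ceh, cfh, cfi, dfh, egh, egi, fgi

so the chain groups are C_0 ≅ Z^9, C_1 ≅ Z^27, C_2 ≅ Z^18.

The boundary map ∂_1: C_1 → C_0 maps an edge to its endpoints' difference, ∂[p,q] = q − p. For instance
  ∂ac = c − a.
The 9×27 boundary matrix has rank 8 and Smith normal form diag(1,1,1,1,1,1,1,1).

Boundary ∂_2: C_2 → C_1 acts by ∂[p,q,r] = [q,r] − [p,r] + [p,q]. For instance
  ∂acd = cd − ad + ac,
  ∂dfh = fh − dh + df.
This gives a 27×18 integer matrix of rank 18; reducing to Smith normal form yields diagonal entries (1,1,1,1,1,1,1,1,1,1,1,1,1,1,1,1,1,2).

From H_k ≅ ker(∂_k) / im(∂_{k+1}) we obtain:

  H_0: rank C_0 − rank ∂_1 = 9 − 8 = 1, and the invariant factors of ∂_1 are all 1, so H_0 ≅ Z.
  H_1: rank ker ∂_1 − rank ∂_2 = (27 − 8) − 18 = 1, and ∂_2 has invariant factor 2 > 1, so H_1 ≅ Z × Z/2.
  H_2: rank ker ∂_2 − rank ∂_3 = (18 − 18) − 0 = 0, and there is no ∂_3, so H_2 ≅ 0.

H_0 = Z,  H_1 = Z × Z/2,  H_2 = 0.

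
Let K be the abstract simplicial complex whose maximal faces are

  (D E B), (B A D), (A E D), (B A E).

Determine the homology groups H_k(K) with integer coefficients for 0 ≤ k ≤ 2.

H_0 = Z,  H_1 = 0,  H_2 = Z.

K has 4 vertices, 6 edges, 4 triangles.
rank ∂_0 = 0, rank ∂_1 = 3 ⇒ b_0 = 4 − 0 − 3 = 1; all invariant factors of ∂_1 are 1 so no torsion. So H_0 = Z.
rank ∂_1 = 3, rank ∂_2 = 3 ⇒ b_1 = 6 − 3 − 3 = 0; all invariant factors of ∂_2 are 1 so no torsion. So H_1 = 0.
rank ∂_2 = 3, rank ∂_3 = 0 ⇒ b_2 = 4 − 3 − 0 = 1. So H_2 = Z.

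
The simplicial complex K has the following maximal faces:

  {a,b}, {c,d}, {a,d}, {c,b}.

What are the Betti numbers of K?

b_0 = 1, b_1 = 1.

Take the total order a < b < c < d on the vertex set. Then K (dimension 1) consists of the simplices:

  0-simplices (4): a, b, c, d
  1-simplices (4): ab, ad, bc, cd

Hence C_0 ≅ Z^4, C_1 ≅ Z^4.

∂_1: C_1 → C_0 is given by ∂[p,q] = [q] − [p].
The 4×4 boundary matrix has rank 3 and Smith normal form diag(1,1,1).

Computing H_k = (kernel of ∂_k) / (image of ∂_{k+1}):

  H_0: rank C_0 − rank ∂_1 = 4 − 3 = 1, and the invariant factors of ∂_1 are all 1, so H_0 = Z.
  H_1: rank ker ∂_1 − rank ∂_2 = (4 − 3) − 0 = 1, and there is no ∂_2, so H_1 = Z.

As a check, the Euler characteristic is 4 − 4 = 0, which agrees with 1 − 1 = 0.
(K is a triangulation of the circle S^1.)

Hence the Betti numbers are b_0 = 1, b_1 = 1.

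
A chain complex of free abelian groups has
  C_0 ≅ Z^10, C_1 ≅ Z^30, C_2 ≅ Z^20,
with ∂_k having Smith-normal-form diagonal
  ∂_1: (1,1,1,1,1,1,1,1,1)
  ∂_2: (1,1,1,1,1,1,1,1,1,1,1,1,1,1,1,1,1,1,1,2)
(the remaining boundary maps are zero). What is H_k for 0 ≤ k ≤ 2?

H_0: b_0 = 10 − 0 − 9 = 1; torsion from ∂_1 factors > 1: none. So H_0 = Z.
H_1: b_1 = 30 − 9 − 20 = 1; torsion from ∂_2 factors > 1: [2]. So H_1 = Z ⊕ Z/2Z.
H_2: b_2 = 20 − 20 − 0 = 0; torsion from ∂_3 factors > 1: none. So H_2 = 0.

H_0 = Z,  H_1 = Z ⊕ Z/2Z,  H_2 = 0.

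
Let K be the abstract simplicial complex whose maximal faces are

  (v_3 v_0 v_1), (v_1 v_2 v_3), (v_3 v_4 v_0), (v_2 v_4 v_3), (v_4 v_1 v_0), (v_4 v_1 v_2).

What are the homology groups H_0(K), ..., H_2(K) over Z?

H_0 = Z,  H_1 = 0,  H_2 = Z.

We work with the vertex ordering v_0 < v_1 < v_2 < v_3 < v_4. The simplices of K, each written with vertices in increasing order, are:

  0-simplices (5): [v_0], [v_1], [v_2], [v_3], [v_4]
  1-simplices (9): [v_0,v_1], [v_0,v_3], [v_0,v_4], [v_1,v_2], [v_1,v_3], [v_1,v_4], [v_2,v_3], [v_2,v_4], [v_3,v_4]
  2-simplices (6): [v_0,v_1,v_3], [v_0,v_1,v_4], [v_0,v_3,v_4], [v_1,v_2,v_3], [v_1,v_2,v_4], [v_2,v_3,v_4]

Hence C_0 ≅ Z^5, C_1 ≅ Z^9, C_2 ≅ Z^6.

∂_1: C_1 → C_0 is given by ∂[p,q] = [q] − [p]. For instance
  ∂[v_2,v_4] = [v_4] − [v_2].
This gives a 5×9 integer matrix of rank 4; reducing to Smith normal form yields diagonal entries (1,1,1,1).

∂_2: C_2 → C_1 maps a triangle to the signed sum of its edges. For instance
  ∂[v_1,v_2,v_3] = [v_2,v_3] − [v_1,v_3] + [v_1,v_2],
  ∂[v_2,v_3,v_4] = [v_3,v_4] − [v_2,v_4] + [v_2,v_3].
The 9×6 boundary matrix has rank 5 and Smith normal form diag(1,1,1,1,1).

From H_k ≅ ker(∂_k) / im(∂_{k+1}) we obtain:

  H_0: rank C_0 − rank ∂_1 = 5 − 4 = 1, and the invariant factors of ∂_1 are all 1, so H_0 ≅ Z.
  H_1: rank ker ∂_1 − rank ∂_2 = (9 − 4) − 5 = 0, and the invariant factors of ∂_2 are all 1, so H_1 ≅ 0.
  H_2: rank ker ∂_2 − rank ∂_3 = (6 − 5) − 0 = 1, and there is no ∂_3, so H_2 ≅ Z.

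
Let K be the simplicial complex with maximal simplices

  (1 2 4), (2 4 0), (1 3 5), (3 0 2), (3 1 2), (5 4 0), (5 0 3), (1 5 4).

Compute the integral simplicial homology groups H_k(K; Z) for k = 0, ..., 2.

Fix the vertex order 0 < 1 < 2 < 3 < 4 < 5 and write every simplex with vertices in increasing order. Then dim K = 2 and the simplices of K are:

  0-simplices (6): [0], [1], [2], [3], [4], [5]
  1-simplices (12): [0,2], [0,3], [0,4], [0,5], [1,2], [1,3], [1,4], [1,5], [2,3], [2,4], [3,5], [4,5]
  2-simplices (8): [0,2,3], [0,2,4], [0,3,5], [0,4,5], [1,2,3], [1,2,4], [1,3,5], [1,4,5]

so the chain groups are C_0 ≅ Z^6, C_1 ≅ Z^12, C_2 ≅ Z^8.

Boundary ∂_1: C_1 → C_0 maps an edge to its endpoints' difference, ∂[p,q] = q − p.
The resulting 6×12 matrix has rank 5, and its Smith normal form has invariant factors (1,1,1,1,1).

The boundary map ∂_2: C_2 → C_1 maps a triangle to the signed sum of its edges. For instance
  ∂[1,2,3] = [2,3] − [1,3] + [1,2],
  ∂[1,2,4] = [2,4] − [1,4] + [1,2].
The resulting 12×8 matrix has rank 7, and its Smith normal form has invariant factors (1,1,1,1,1,1,1).

Now H_k = ker ∂_k / im ∂_{k+1}, so:

  H_0: rank C_0 − rank ∂_1 = 6 − 5 = 1, and the invariant factors of ∂_1 are all 1, so H_0 = Z.
  H_1: rank ker ∂_1 − rank ∂_2 = (12 − 5) − 7 = 0, and the invariant factors of ∂_2 are all 1, so H_1 = 0.
  H_2: rank ker ∂_2 − rank ∂_3 = (8 − 7) − 0 = 1, and there is no ∂_3, so H_2 = Z.

H_0 = Z,  H_1 = 0,  H_2 = Z.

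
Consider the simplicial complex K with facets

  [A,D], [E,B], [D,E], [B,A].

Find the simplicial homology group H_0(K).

H_0 ≅ Z.

We work with the vertex ordering A < B < D < E. The simplices of K, each written with vertices in increasing order, are:

  0-simplices (4): A, B, D, E
  1-simplices (4): AB, AD, BE, DE

giving chain groups C_0 ≅ Z^4, C_1 ≅ Z^4.

∂_1: C_1 → C_0 maps an edge to its endpoints' difference, ∂[p,q] = q − p. For instance
  ∂BE = E − B.
This gives a 4×4 integer matrix of rank 3; reducing to Smith normal form yields diagonal entries (1,1,1).

Now H_k = ker ∂_k / im ∂_{k+1}, so:

  H_0: rank C_0 − rank ∂_1 = 4 − 3 = 1, and the invariant factors of ∂_1 are all 1, so H_0 = Z.

(K is a triangulation of the circle S^1.)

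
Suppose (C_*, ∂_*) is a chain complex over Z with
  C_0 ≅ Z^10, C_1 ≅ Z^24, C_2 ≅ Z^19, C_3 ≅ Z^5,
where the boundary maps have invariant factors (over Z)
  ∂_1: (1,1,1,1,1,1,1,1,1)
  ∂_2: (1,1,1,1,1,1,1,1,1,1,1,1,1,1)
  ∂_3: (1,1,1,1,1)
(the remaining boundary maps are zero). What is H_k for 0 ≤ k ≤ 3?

H_0 = Z,  H_1 = Z,  H_2 = 0,  H_3 = 0.

H_0: b_0 = 10 − 0 − 9 = 1; torsion from ∂_1 factors > 1: none. So H_0 = Z.
H_1: b_1 = 24 − 9 − 14 = 1; torsion from ∂_2 factors > 1: none. So H_1 = Z.
H_2: b_2 = 19 − 14 − 5 = 0; torsion from ∂_3 factors > 1: none. So H_2 = 0.
H_3: b_3 = 5 − 5 − 0 = 0; torsion from ∂_4 factors > 1: none. So H_3 = 0.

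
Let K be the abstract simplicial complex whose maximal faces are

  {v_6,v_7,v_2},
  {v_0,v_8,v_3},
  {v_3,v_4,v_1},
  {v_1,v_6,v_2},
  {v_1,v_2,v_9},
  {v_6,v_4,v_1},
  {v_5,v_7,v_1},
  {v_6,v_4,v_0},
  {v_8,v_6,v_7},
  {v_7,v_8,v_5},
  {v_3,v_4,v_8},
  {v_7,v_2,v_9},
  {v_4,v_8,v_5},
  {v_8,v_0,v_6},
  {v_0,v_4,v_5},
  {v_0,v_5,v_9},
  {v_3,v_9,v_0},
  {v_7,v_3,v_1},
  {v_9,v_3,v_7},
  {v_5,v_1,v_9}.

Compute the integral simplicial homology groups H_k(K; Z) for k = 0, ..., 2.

H_0 ≅ Z,  H_1 ≅ Z × Z/2,  H_2 = 0.

Take the total order v_0 < v_1 < v_2 < v_3 < v_4 < v_5 < v_6 < v_7 < v_8 < v_9 on the vertex set. Then K (dimension 2) consists of the simplices:

  0-simplices (10): [v_0], [v_1], [v_2], [v_3], [v_4], [v_5], [v_6], [v_7], [v_8], [v_9]
  1-simplices (30): (30 of them)
  2-simplices (20): (20 of them)

Hence C_0 ≅ Z^10, C_1 ≅ Z^30, C_2 ≅ Z^20.

∂_1: C_1 → C_0 maps an edge to its endpoints' difference, ∂[p,q] = q − p. For instance
  ∂[v_5,v_8] = [v_8] − [v_5].
The resulting 10×30 matrix has rank 9, and its Smith normal form has invariant factors (1,1,1,1,1,1,1,1,1).

Boundary ∂_2: C_2 → C_1 acts by ∂[p,q,r] = [q,r] − [p,r] + [p,q]. For instance
  ∂[v_1,v_3,v_4] = [v_3,v_4] − [v_1,v_4] + [v_1,v_3],
  ∂[v_1,v_4,v_6] = [v_4,v_6] − [v_1,v_6] + [v_1,v_4].
This gives a 30×20 integer matrix of rank 20; reducing to Smith normal form yields diagonal entries (1,1,1,1,1,1,1,1,1,1,1,1,1,1,1,1,1,1,1,2).

Now H_k = ker ∂_k / im ∂_{k+1}, so:

  H_0: rank C_0 − rank ∂_1 = 10 − 9 = 1, and the invariant factors of ∂_1 are all 1, so H_0 ≅ Z.
  H_1: rank ker ∂_1 − rank ∂_2 = (30 − 9) − 20 = 1, and ∂_2 has invariant factor 2 > 1, so H_1 ≅ Z × Z/2.
  H_2: rank ker ∂_2 − rank ∂_3 = (20 − 20) − 0 = 0, and there is no ∂_3, so H_2 ≅ 0.

(K is a triangulation of the Klein bottle.)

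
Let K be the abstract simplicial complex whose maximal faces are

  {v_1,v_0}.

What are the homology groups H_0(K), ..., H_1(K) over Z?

We work with the vertex ordering v_0 < v_1. The simplices of K, each written with vertices in increasing order, are:

  0-simplices (2): [v_0], [v_1]
  1-simplices (1): [v_0,v_1]

Hence C_0 ≅ Z^2, C_1 ≅ Z^1.

Boundary ∂_1: C_1 → C_0 sends each edge [p,q] (with p < q) to q − p.
This gives a 2×1 integer matrix of rank 1; reducing to Smith normal form yields diagonal entries (1).

Now H_k = ker ∂_k / im ∂_{k+1}, so:

  H_0: rank C_0 − rank ∂_1 = 2 − 1 = 1, and the invariant factors of ∂_1 are all 1, so H_0 ≅ Z.
  H_1: rank ker ∂_1 − rank ∂_2 = (1 − 1) − 0 = 0, and there is no ∂_2, so H_1 ≅ 0.

As a check, the Euler characteristic is 2 − 1 = 1, which agrees with 1 − 0 = 1.

H_0 = Z,  H_1 = 0.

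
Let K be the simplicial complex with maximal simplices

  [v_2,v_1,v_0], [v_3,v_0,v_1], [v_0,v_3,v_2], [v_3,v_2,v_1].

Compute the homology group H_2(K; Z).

Order the vertices as v_0 < v_1 < v_2 < v_3. Listing each simplex with vertices in this order, K has dimension 2 with simplices:

  0-simplices (4): [v_0], [v_1], [v_2], [v_3]
  1-simplices (6): [v_0,v_1], [v_0,v_2], [v_0,v_3], [v_1,v_2], [v_1,v_3], [v_2,v_3]
  2-simplices (4): [v_0,v_1,v_2], [v_0,v_1,v_3], [v_0,v_2,v_3], [v_1,v_2,v_3]

Hence C_0 ≅ Z^4, C_1 ≅ Z^6, C_2 ≅ Z^4.

Boundary ∂_1: C_1 → C_0 maps an edge to its endpoints' difference, ∂[p,q] = q − p. For instance
  ∂[v_0,v_3] = [v_3] − [v_0].
This gives a 4×6 integer matrix of rank 3; reducing to Smith normal form yields diagonal entries (1,1,1).

∂_2: C_2 → C_1 maps a triangle to the signed sum of its edges. For instance
  ∂[v_1,v_2,v_3] = [v_2,v_3] − [v_1,v_3] + [v_1,v_2],
  ∂[v_0,v_1,v_3] = [v_1,v_3] − [v_0,v_3] + [v_0,v_1].
The resulting 6×4 matrix has rank 3, and its Smith normal form has invariant factors (1,1,1).

Reading off H_k = ker ∂_k / im ∂_{k+1}:

  H_2: rank ker ∂_2 − rank ∂_3 = (4 − 3) − 0 = 1, and there is no ∂_3, so H_2 = Z.

H_2 = Z.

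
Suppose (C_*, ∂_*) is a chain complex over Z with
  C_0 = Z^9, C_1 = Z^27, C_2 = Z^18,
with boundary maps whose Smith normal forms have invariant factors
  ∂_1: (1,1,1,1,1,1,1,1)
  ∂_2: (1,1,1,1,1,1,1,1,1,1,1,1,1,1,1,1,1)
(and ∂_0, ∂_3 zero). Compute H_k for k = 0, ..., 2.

H_0 ≅ Z,  H_1 ≅ Z^2,  H_2 ≅ Z.

H_0: b_0 = 9 − 0 − 8 = 1; torsion from ∂_1 factors > 1: none. So H_0 ≅ Z.
H_1: b_1 = 27 − 8 − 17 = 2; torsion from ∂_2 factors > 1: none. So H_1 ≅ Z^2.
H_2: b_2 = 18 − 17 − 0 = 1; torsion from ∂_3 factors > 1: none. So H_2 ≅ Z.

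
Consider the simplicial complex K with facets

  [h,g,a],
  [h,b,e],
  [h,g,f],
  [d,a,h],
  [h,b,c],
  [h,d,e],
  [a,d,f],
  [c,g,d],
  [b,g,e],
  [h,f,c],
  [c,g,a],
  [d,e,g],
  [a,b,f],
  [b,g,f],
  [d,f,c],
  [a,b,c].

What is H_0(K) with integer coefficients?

H_0 ≅ Z.

Order the vertices as a < b < c < d < e < f < g < h. Listing each simplex with vertices in this order, K has dimension 2 with simplices:

  0-simplices (8): a, b, c, d, e, f, g, h
  1-simplices (24): ab, ac, ad, af, ag, ah, bc, be, bf, bg, bh, cd, cf, cg, ch, de, df, dg, dh, eg, eh, fg, fh, gh
  2-simplices (16): abc, abf, acg, adf, adh, agh, bch, beg, beh, bfg, cdf, cdg, cfh, deg, deh, fgh

giving chain groups C_0 ≅ Z^8, C_1 ≅ Z^24, C_2 ≅ Z^16.

Boundary ∂_1: C_1 → C_0 is given by ∂[p,q] = [q] − [p].
As a 8×24 matrix over Z this has rank 7, with invariant factors (1,1,1,1,1,1,1).

Boundary ∂_2: C_2 → C_1 maps a triangle to the signed sum of its edges. For instance
  ∂cdf = df − cf + cd,
  ∂cfh = fh − ch + cf.
As a 24×16 matrix over Z this has rank 15, with invariant factors (1,1,1,1,1,1,1,1,1,1,1,1,1,1,1).

From H_k ≅ ker(∂_k) / im(∂_{k+1}) we obtain:

  H_0: rank C_0 − rank ∂_1 = 8 − 7 = 1, and the invariant factors of ∂_1 are all 1, so H_0 ≅ Z.

(K is a triangulation of the torus T^2.)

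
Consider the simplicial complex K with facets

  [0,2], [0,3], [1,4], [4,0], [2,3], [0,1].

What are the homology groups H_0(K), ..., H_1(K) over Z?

H_0 = Z,  H_1 = Z^2.

K has 5 vertices, 6 edges.
rank ∂_0 = 0, rank ∂_1 = 4 ⇒ b_0 = 5 − 0 − 4 = 1; all invariant factors of ∂_1 are 1 so no torsion. So H_0 = Z.
rank ∂_1 = 4, rank ∂_2 = 0 ⇒ b_1 = 6 − 4 − 0 = 2. So H_1 = Z^2.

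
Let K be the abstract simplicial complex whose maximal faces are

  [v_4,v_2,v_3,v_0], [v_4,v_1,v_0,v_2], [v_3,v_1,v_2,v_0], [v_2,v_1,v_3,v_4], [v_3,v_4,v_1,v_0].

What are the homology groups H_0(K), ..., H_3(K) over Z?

H_0 ≅ Z,  H_1 = 0,  H_2 = 0,  H_3 ≅ Z.

Fix the vertex order v_0 < v_1 < v_2 < v_3 < v_4 and write every simplex with vertices in increasing order. Then dim K = 3 and the simplices of K are:

  0-simplices (5): [v_0], [v_1], [v_2], [v_3], [v_4]
  1-simplices (10): [v_0,v_1], [v_0,v_2], [v_0,v_3], [v_0,v_4], [v_1,v_2], [v_1,v_3], [v_1,v_4], [v_2,v_3], [v_2,v_4], [v_3,v_4]
  2-simplices (10): [v_0,v_1,v_2], [v_0,v_1,v_3], [v_0,v_1,v_4], [v_0,v_2,v_3], [v_0,v_2,v_4], [v_0,v_3,v_4], [v_1,v_2,v_3], [v_1,v_2,v_4], [v_1,v_3,v_4], [v_2,v_3,v_4]
  3-simplices (5): [v_0,v_1,v_2,v_3], [v_0,v_1,v_2,v_4], [v_0,v_1,v_3,v_4], [v_0,v_2,v_3,v_4], [v_1,v_2,v_3,v_4]

so the chain groups are C_0 ≅ Z^5, C_1 ≅ Z^10, C_2 ≅ Z^10, C_3 ≅ Z^5.

∂_1: C_1 → C_0 sends each edge [p,q] (with p < q) to q − p. For instance
  ∂[v_2,v_4] = [v_4] − [v_2].
As a 5×10 matrix over Z this has rank 4, with invariant factors (1,1,1,1).

Boundary ∂_2: C_2 → C_1 acts by ∂[p,q,r] = [q,r] − [p,r] + [p,q]. For instance
  ∂[v_1,v_3,v_4] = [v_3,v_4] − [v_1,v_4] + [v_1,v_3],
  ∂[v_0,v_3,v_4] = [v_3,v_4] − [v_0,v_4] + [v_0,v_3].
The 10×10 boundary matrix has rank 6 and Smith normal form diag(1,1,1,1,1,1).

The boundary map ∂_3: C_3 → C_2 sends each 3-simplex σ to the alternating sum Σ_i (−1)^i (σ with its i-th vertex removed). For instance
  ∂[v_0,v_1,v_2,v_4] = [v_1,v_2,v_4] − [v_0,v_2,v_4] + [v_0,v_1,v_4] − [v_0,v_1,v_2],
  ∂[v_0,v_1,v_3,v_4] = [v_1,v_3,v_4] − [v_0,v_3,v_4] + [v_0,v_1,v_4] − [v_0,v_1,v_3].
The 10×5 boundary matrix has rank 4 and Smith normal form diag(1,1,1,1).

Reading off H_k = ker ∂_k / im ∂_{k+1}:

  H_0: rank C_0 − rank ∂_1 = 5 − 4 = 1, and the invariant factors of ∂_1 are all 1, so H_0 ≅ Z.
  H_1: rank ker ∂_1 − rank ∂_2 = (10 − 4) − 6 = 0, and the invariant factors of ∂_2 are all 1, so H_1 ≅ 0.
  H_2: rank ker ∂_2 − rank ∂_3 = (10 − 6) − 4 = 0, and the invariant factors of ∂_3 are all 1, so H_2 ≅ 0.
  H_3: rank ker ∂_3 − rank ∂_4 = (5 − 4) − 0 = 1, and there is no ∂_4, so H_3 ≅ Z.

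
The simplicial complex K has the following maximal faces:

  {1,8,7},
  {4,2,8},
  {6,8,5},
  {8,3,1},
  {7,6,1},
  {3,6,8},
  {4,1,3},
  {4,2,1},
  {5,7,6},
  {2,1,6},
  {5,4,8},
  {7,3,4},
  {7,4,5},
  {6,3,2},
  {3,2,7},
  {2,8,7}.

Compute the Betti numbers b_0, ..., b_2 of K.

Order the vertices as 1 < 2 < 3 < 4 < 5 < 6 < 7 < 8. Listing each simplex with vertices in this order, K has dimension 2 with simplices:

  0-simplices (8): [1], [2], [3], [4], [5], [6], [7], [8]
  1-simplices (24): (24 of them)
  2-simplices (16): [1,2,4], [1,2,6], [1,3,4], [1,3,8], [1,6,7], [1,7,8], [2,3,6], [2,3,7], [2,4,8], [2,7,8], [3,4,7], [3,6,8], [4,5,7], [4,5,8], [5,6,7], [5,6,8]

so the chain groups are C_0 ≅ Z^8, C_1 ≅ Z^24, C_2 ≅ Z^16.

∂_1: C_1 → C_0 maps an edge to its endpoints' difference, ∂[p,q] = q − p. For instance
  ∂[6,8] = [8] − [6].
The resulting 8×24 matrix has rank 7, and its Smith normal form has invariant factors (1,1,1,1,1,1,1).

The boundary map ∂_2: C_2 → C_1 sends each 2-simplex [p,q,r] to [q,r] − [p,r] + [p,q]. For instance
  ∂[1,2,6] = [2,6] − [1,6] + [1,2],
  ∂[5,6,7] = [6,7] − [5,7] + [5,6].
The resulting 24×16 matrix has rank 15, and its Smith normal form has invariant factors (1,1,1,1,1,1,1,1,1,1,1,1,1,1,1).

Computing H_k = (kernel of ∂_k) / (image of ∂_{k+1}):

  H_0: rank C_0 − rank ∂_1 = 8 − 7 = 1, and the invariant factors of ∂_1 are all 1, so H_0 = Z.
  H_1: rank ker ∂_1 − rank ∂_2 = (24 − 7) − 15 = 2, and the invariant factors of ∂_2 are all 1, so H_1 = Z^2.
  H_2: rank ker ∂_2 − rank ∂_3 = (16 − 15) − 0 = 1, and there is no ∂_3, so H_2 = Z.

Hence the Betti numbers are b_0 = 1, b_1 = 2, b_2 = 1.

b_0 = 1, b_1 = 2, b_2 = 1.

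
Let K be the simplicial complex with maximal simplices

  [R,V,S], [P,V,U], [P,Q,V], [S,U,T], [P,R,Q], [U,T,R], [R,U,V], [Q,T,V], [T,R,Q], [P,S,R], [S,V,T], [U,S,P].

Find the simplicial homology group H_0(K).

Take the total order P < Q < R < S < T < U < V on the vertex set. Then K (dimension 2) consists of the simplices:

  0-simplices (7): P, Q, R, S, T, U, V
  1-simplices (18): PQ, PR, PS, PU, PV, QR, QT, QV, RS, RT, RU, RV, ST, SU, SV, TU, TV, UV
  2-simplices (12): PQR, PQV, PRS, PSU, PUV, QRT, QTV, RSV, RTU, RUV, STU, STV

giving chain groups C_0 ≅ Z^7, C_1 ≅ Z^18, C_2 ≅ Z^12.

Boundary ∂_1: C_1 → C_0 sends each edge [p,q] (with p < q) to q − p.
As a 7×18 matrix over Z this has rank 6, with invariant factors (1,1,1,1,1,1).

Boundary ∂_2: C_2 → C_1 acts by ∂[p,q,r] = [q,r] − [p,r] + [p,q]. For instance
  ∂QTV = TV − QV + QT,
  ∂RSV = SV − RV + RS.
The resulting 18×12 matrix has rank 12, and its Smith normal form has invariant factors (1,1,1,1,1,1,1,1,1,1,1,2).

Computing H_k = (kernel of ∂_k) / (image of ∂_{k+1}):

  H_0: rank C_0 − rank ∂_1 = 7 − 6 = 1, and the invariant factors of ∂_1 are all 1, so H_0 = Z.

H_0 ≅ Z.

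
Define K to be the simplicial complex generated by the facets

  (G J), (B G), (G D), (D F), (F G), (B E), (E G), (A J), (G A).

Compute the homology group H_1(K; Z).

Fix the vertex order A < B < D < E < F < G < J and write every simplex with vertices in increasing order. Then dim K = 1 and the simplices of K are:

  0-simplices (7): A, B, D, E, F, G, J
  1-simplices (9): AG, AJ, BE, BG, DF, DG, EG, FG, GJ

giving chain groups C_0 ≅ Z^7, C_1 ≅ Z^9.

The boundary map ∂_1: C_1 → C_0 sends each edge [p,q] (with p < q) to q − p. For instance
  ∂DG = G − D.
This gives a 7×9 integer matrix of rank 6; reducing to Smith normal form yields diagonal entries (1,1,1,1,1,1).

From H_k ≅ ker(∂_k) / im(∂_{k+1}) we obtain:

  H_1: rank ker ∂_1 − rank ∂_2 = (9 − 6) − 0 = 3, and there is no ∂_2, so H_1 ≅ Z^3.

H_1 = Z^3.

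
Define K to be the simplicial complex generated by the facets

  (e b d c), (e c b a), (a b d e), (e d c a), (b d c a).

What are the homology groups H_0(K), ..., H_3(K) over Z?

Fix the vertex order a < b < c < d < e and write every simplex with vertices in increasing order. Then dim K = 3 and the simplices of K are:

  0-simplices (5): a, b, c, d, e
  1-simplices (10): ab, ac, ad, ae, bc, bd, be, cd, ce, de
  2-simplices (10): abc, abd, abe, acd, ace, ade, bcd, bce, bde, cde
  3-simplices (5): abcd, abce, abde, acde, bcde

so the chain groups are C_0 ≅ Z^5, C_1 ≅ Z^10, C_2 ≅ Z^10, C_3 ≅ Z^5.

The boundary map ∂_1: C_1 → C_0 maps an edge to its endpoints' difference, ∂[p,q] = q − p. For instance
  ∂ce = e − c.
This gives a 5×10 integer matrix of rank 4; reducing to Smith normal form yields diagonal entries (1,1,1,1).

∂_2: C_2 → C_1 maps a triangle to the signed sum of its edges. For instance
  ∂abc = bc − ac + ab,
  ∂ade = de − ae + ad.
As a 10×10 matrix over Z this has rank 6, with invariant factors (1,1,1,1,1,1).

Boundary ∂_3: C_3 → C_2 sends each 3-simplex σ to the alternating sum Σ_i (−1)^i (σ with its i-th vertex removed). For instance
  ∂abcd = bcd − acd + abd − abc,
  ∂acde = cde − ade + ace − acd.
This gives a 10×5 integer matrix of rank 4; reducing to Smith normal form yields diagonal entries (1,1,1,1).

Reading off H_k = ker ∂_k / im ∂_{k+1}:

  H_0: rank C_0 − rank ∂_1 = 5 − 4 = 1, and the invariant factors of ∂_1 are all 1, so H_0 ≅ Z.
  H_1: rank ker ∂_1 − rank ∂_2 = (10 − 4) − 6 = 0, and the invariant factors of ∂_2 are all 1, so H_1 ≅ 0.
  H_2: rank ker ∂_2 − rank ∂_3 = (10 − 6) − 4 = 0, and the invariant factors of ∂_3 are all 1, so H_2 ≅ 0.
  H_3: rank ker ∂_3 − rank ∂_4 = (5 − 4) − 0 = 1, and there is no ∂_4, so H_3 ≅ Z.

(K is a triangulation of the 3-sphere S^3.)

H_0 ≅ Z,  H_1 = 0,  H_2 = 0,  H_3 ≅ Z.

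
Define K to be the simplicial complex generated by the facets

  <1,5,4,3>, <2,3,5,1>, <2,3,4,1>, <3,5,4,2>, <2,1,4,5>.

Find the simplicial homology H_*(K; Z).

Take the total order 1 < 2 < 3 < 4 < 5 on the vertex set. Then K (dimension 3) consists of the simplices:

  0-simplices (5): [1], [2], [3], [4], [5]
  1-simplices (10): [1,2], [1,3], [1,4], [1,5], [2,3], [2,4], [2,5], [3,4], [3,5], [4,5]
  2-simplices (10): [1,2,3], [1,2,4], [1,2,5], [1,3,4], [1,3,5], [1,4,5], [2,3,4], [2,3,5], [2,4,5], [3,4,5]
  3-simplices (5): [1,2,3,4], [1,2,3,5], [1,2,4,5], [1,3,4,5], [2,3,4,5]

so the chain groups are C_0 ≅ Z^5, C_1 ≅ Z^10, C_2 ≅ Z^10, C_3 ≅ Z^5.

∂_1: C_1 → C_0 sends each edge [p,q] (with p < q) to q − p.
The resulting 5×10 matrix has rank 4, and its Smith normal form has invariant factors (1,1,1,1).

The boundary map ∂_2: C_2 → C_1 acts by ∂[p,q,r] = [q,r] − [p,r] + [p,q]. For instance
  ∂[1,2,4] = [2,4] − [1,4] + [1,2],
  ∂[3,4,5] = [4,5] − [3,5] + [3,4].
As a 10×10 matrix over Z this has rank 6, with invariant factors (1,1,1,1,1,1).

The boundary map ∂_3: C_3 → C_2 sends each 3-simplex σ to the alternating sum Σ_i (−1)^i (σ with its i-th vertex removed). For instance
  ∂[1,2,3,5] = [2,3,5] − [1,3,5] + [1,2,5] − [1,2,3],
  ∂[1,3,4,5] = [3,4,5] − [1,4,5] + [1,3,5] − [1,3,4].
The 10×5 boundary matrix has rank 4 and Smith normal form diag(1,1,1,1).

Computing H_k = (kernel of ∂_k) / (image of ∂_{k+1}):

  H_0: rank C_0 − rank ∂_1 = 5 − 4 = 1, and the invariant factors of ∂_1 are all 1, so H_0 ≅ Z.
  H_1: rank ker ∂_1 − rank ∂_2 = (10 − 4) − 6 = 0, and the invariant factors of ∂_2 are all 1, so H_1 ≅ 0.
  H_2: rank ker ∂_2 − rank ∂_3 = (10 − 6) − 4 = 0, and the invariant factors of ∂_3 are all 1, so H_2 ≅ 0.
  H_3: rank ker ∂_3 − rank ∂_4 = (5 − 4) − 0 = 1, and there is no ∂_4, so H_3 ≅ Z.

As a check, the Euler characteristic is 5 − 10 + 10 − 5 = 0, which agrees with 1 − 0 + 0 − 1 = 0.

H_0 = Z,  H_1 = 0,  H_2 = 0,  H_3 = Z.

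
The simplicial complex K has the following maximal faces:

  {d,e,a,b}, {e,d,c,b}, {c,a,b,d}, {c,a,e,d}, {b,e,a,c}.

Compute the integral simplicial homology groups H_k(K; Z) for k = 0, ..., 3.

H_0 ≅ Z,  H_1 = 0,  H_2 = 0,  H_3 ≅ Z.

K has 5 vertices, 10 edges, 10 triangles, 5 3-simplices.
rank ∂_0 = 0, rank ∂_1 = 4 ⇒ b_0 = 5 − 0 − 4 = 1; all invariant factors of ∂_1 are 1 so no torsion. So H_0 ≅ Z.
rank ∂_1 = 4, rank ∂_2 = 6 ⇒ b_1 = 10 − 4 − 6 = 0; all invariant factors of ∂_2 are 1 so no torsion. So H_1 ≅ 0.
rank ∂_2 = 6, rank ∂_3 = 4 ⇒ b_2 = 10 − 6 − 4 = 0; all invariant factors of ∂_3 are 1 so no torsion. So H_2 ≅ 0.
rank ∂_3 = 4, rank ∂_4 = 0 ⇒ b_3 = 5 − 4 − 0 = 1. So H_3 ≅ Z.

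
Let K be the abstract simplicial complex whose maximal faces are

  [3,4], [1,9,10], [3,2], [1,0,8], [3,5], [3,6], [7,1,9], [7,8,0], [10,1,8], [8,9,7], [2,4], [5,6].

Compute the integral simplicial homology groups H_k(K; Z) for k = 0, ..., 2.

Order the vertices as 0 < 1 < 2 < 3 < 4 < 5 < 6 < 7 < 8 < 9 < 10. Listing each simplex with vertices in this order, K has dimension 2 with simplices:

  0-simplices (11): [0], [1], [2], [3], [4], [5], [6], [7], [8], [9], [10]
  1-simplices (18): [0,1], [0,7], [0,8], [1,7], [1,8], [1,9], [1,10], [2,3], [2,4], [3,4], [3,5], [3,6], [5,6], [7,8], [7,9], [8,9], [8,10], [9,10]
  2-simplices (6): [0,1,8], [0,7,8], [1,7,9], [1,8,10], [1,9,10], [7,8,9]

so the chain groups are C_0 ≅ Z^11, C_1 ≅ Z^18, C_2 ≅ Z^6.

∂_1: C_1 → C_0 sends each edge [p,q] (with p < q) to q − p. For instance
  ∂[8,9] = [9] − [8].
As a 11×18 matrix over Z this has rank 9, with invariant factors (1,1,1,1,1,1,1,1,1).

∂_2: C_2 → C_1 sends each 2-simplex [p,q,r] to [q,r] − [p,r] + [p,q]. For instance
  ∂[1,9,10] = [9,10] − [1,10] + [1,9],
  ∂[1,8,10] = [8,10] − [1,10] + [1,8].
The resulting 18×6 matrix has rank 6, and its Smith normal form has invariant factors (1,1,1,1,1,1).

Computing H_k = (kernel of ∂_k) / (image of ∂_{k+1}):

  H_0: rank C_0 − rank ∂_1 = 11 − 9 = 2, and the invariant factors of ∂_1 are all 1, so H_0 = Z^2.
  H_1: rank ker ∂_1 − rank ∂_2 = (18 − 9) − 6 = 3, and the invariant factors of ∂_2 are all 1, so H_1 = Z^3.
  H_2: rank ker ∂_2 − rank ∂_3 = (6 − 6) − 0 = 0, and there is no ∂_3, so H_2 = 0.

As a check, the Euler characteristic is 11 − 18 + 6 = -1, which agrees with 2 − 3 + 0 = -1.

H_0 ≅ Z^2,  H_1 ≅ Z^3,  H_2 = 0.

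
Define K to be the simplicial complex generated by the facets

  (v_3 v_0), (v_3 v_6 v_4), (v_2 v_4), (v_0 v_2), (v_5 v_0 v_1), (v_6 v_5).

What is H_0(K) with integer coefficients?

We work with the vertex ordering v_0 < v_1 < v_2 < v_3 < v_4 < v_5 < v_6. The simplices of K, each written with vertices in increasing order, are:

  0-simplices (7): [v_0], [v_1], [v_2], [v_3], [v_4], [v_5], [v_6]
  1-simplices (10): [v_0,v_1], [v_0,v_2], [v_0,v_3], [v_0,v_5], [v_1,v_5], [v_2,v_4], [v_3,v_4], [v_3,v_6], [v_4,v_6], [v_5,v_6]
  2-simplices (2): [v_0,v_1,v_5], [v_3,v_4,v_6]

giving chain groups C_0 ≅ Z^7, C_1 ≅ Z^10, C_2 ≅ Z^2.

The boundary map ∂_1: C_1 → C_0 sends each edge [p,q] (with p < q) to q − p.
As a 7×10 matrix over Z this has rank 6, with invariant factors (1,1,1,1,1,1).

Boundary ∂_2: C_2 → C_1 sends each 2-simplex [p,q,r] to [q,r] − [p,r] + [p,q]. For instance
  ∂[v_3,v_4,v_6] = [v_4,v_6] − [v_3,v_6] + [v_3,v_4],
  ∂[v_0,v_1,v_5] = [v_1,v_5] − [v_0,v_5] + [v_0,v_1].
The resulting 10×2 matrix has rank 2, and its Smith normal form has invariant factors (1,1).

Computing H_k = (kernel of ∂_k) / (image of ∂_{k+1}):

  H_0: rank C_0 − rank ∂_1 = 7 − 6 = 1, and the invariant factors of ∂_1 are all 1, so H_0 ≅ Z.

H_0 ≅ Z.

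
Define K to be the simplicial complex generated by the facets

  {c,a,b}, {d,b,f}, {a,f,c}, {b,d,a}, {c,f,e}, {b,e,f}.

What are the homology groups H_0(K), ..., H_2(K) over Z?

K has 6 vertices, 12 edges, 6 triangles.
rank ∂_0 = 0, rank ∂_1 = 5 ⇒ b_0 = 6 − 0 − 5 = 1; all invariant factors of ∂_1 are 1 so no torsion. So H_0 = Z.
rank ∂_1 = 5, rank ∂_2 = 6 ⇒ b_1 = 12 − 5 − 6 = 1; all invariant factors of ∂_2 are 1 so no torsion. So H_1 = Z.
rank ∂_2 = 6, rank ∂_3 = 0 ⇒ b_2 = 6 − 6 − 0 = 0. So H_2 = 0.

H_0 = Z,  H_1 = Z,  H_2 = 0.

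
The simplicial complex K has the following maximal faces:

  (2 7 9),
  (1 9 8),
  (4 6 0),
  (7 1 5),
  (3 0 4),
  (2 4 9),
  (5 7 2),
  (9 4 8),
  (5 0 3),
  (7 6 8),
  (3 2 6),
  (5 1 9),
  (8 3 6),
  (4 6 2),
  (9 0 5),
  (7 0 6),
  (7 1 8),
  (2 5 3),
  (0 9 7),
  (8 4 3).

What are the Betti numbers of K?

b_0 = 1, b_1 = 1, b_2 = 0.

Take the total order 0 < 1 < 2 < 3 < 4 < 5 < 6 < 7 < 8 < 9 on the vertex set. Then K (dimension 2) consists of the simplices:

  0-simplices (10): [0], [1], [2], [3], [4], [5], [6], [7], [8], [9]
  1-simplices (30): (30 of them)
  2-simplices (20): (20 of them)

so the chain groups are C_0 ≅ Z^10, C_1 ≅ Z^30, C_2 ≅ Z^20.

The boundary map ∂_1: C_1 → C_0 is given by ∂[p,q] = [q] − [p].
The resulting 10×30 matrix has rank 9, and its Smith normal form has invariant factors (1,1,1,1,1,1,1,1,1).

∂_2: C_2 → C_1 sends each 2-simplex [p,q,r] to [q,r] − [p,r] + [p,q]. For instance
  ∂[0,3,5] = [3,5] − [0,5] + [0,3],
  ∂[0,5,9] = [5,9] − [0,9] + [0,5].
The 30×20 boundary matrix has rank 20 and Smith normal form diag(1,1,1,1,1,1,1,1,1,1,1,1,1,1,1,1,1,1,1,2).

Reading off H_k = ker ∂_k / im ∂_{k+1}:

  H_0: rank C_0 − rank ∂_1 = 10 − 9 = 1, and the invariant factors of ∂_1 are all 1, so H_0 ≅ Z.
  H_1: rank ker ∂_1 − rank ∂_2 = (30 − 9) − 20 = 1, and ∂_2 has invariant factor 2 > 1, so H_1 ≅ Z ⊕ Z/2Z.
  H_2: rank ker ∂_2 − rank ∂_3 = (20 − 20) − 0 = 0, and there is no ∂_3, so H_2 ≅ 0.

(K is a triangulation of the Klein bottle.)

Hence the Betti numbers are b_0 = 1, b_1 = 1, b_2 = 0.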